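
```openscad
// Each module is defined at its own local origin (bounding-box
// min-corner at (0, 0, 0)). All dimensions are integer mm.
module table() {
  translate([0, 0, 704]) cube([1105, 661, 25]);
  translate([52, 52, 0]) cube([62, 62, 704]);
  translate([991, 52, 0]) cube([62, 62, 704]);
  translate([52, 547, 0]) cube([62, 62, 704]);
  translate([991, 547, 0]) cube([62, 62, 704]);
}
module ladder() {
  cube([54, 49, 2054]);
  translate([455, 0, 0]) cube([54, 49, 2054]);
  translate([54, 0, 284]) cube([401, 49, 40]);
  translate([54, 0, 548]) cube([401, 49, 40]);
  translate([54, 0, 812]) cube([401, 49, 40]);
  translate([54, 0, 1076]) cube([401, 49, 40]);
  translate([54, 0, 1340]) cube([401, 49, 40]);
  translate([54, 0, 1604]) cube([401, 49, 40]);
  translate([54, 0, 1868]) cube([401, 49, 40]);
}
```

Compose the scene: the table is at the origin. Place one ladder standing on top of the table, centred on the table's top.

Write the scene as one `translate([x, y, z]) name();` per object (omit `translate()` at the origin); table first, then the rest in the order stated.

table();
translate([298, 306, 729]) ladder();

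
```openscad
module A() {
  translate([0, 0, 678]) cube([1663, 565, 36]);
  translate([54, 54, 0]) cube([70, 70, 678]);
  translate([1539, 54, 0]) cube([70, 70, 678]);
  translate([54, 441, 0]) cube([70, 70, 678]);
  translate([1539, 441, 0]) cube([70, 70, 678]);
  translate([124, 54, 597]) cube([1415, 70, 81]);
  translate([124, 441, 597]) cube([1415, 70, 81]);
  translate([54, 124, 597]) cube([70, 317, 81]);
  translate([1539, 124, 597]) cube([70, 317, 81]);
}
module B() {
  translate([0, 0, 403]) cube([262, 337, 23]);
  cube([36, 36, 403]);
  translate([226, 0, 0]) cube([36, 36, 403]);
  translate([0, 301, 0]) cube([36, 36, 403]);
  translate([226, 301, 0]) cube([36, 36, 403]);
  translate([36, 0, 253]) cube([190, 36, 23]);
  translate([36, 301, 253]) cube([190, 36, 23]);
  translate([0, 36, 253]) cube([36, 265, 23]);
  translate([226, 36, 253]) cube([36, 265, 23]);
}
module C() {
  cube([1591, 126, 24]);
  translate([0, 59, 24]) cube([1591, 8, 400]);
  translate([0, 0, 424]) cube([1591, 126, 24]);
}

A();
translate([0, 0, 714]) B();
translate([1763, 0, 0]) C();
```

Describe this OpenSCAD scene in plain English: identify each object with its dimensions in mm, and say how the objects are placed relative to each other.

A is a table with a 1663×565 mm rectangular top, 36 mm thick, top surface at z = 714 mm, supported by four 70×70 mm square legs, each inset 54 mm from the nearest pair of top edges, running from the floor. Four apron rails, 70 mm thick and 81 mm tall, run between adjacent legs with their top edges flush with the underside of the top and their outer faces flush with the legs' outer faces.

B is a four-legged stool. The seat is 262×337 mm, 23 mm thick, top at z = 426 mm. It stands on four square legs, each 36×36 mm in cross-section, from z = 0 to the seat underside, each flush with a corner of the seat. Four stretchers, 36 mm wide and 23 mm tall, connect adjacent legs with their undersides at z = 253 mm, each running between the inner faces of the legs it joins and aligned with the legs' outer faces on the other axis.

C is an I-beam lying along x, 1591 mm long. Overall section height 448 mm. Two flanges 126 mm wide (y) and 24 mm thick, one on the floor and one at the top; a web 8 mm thick runs between them, centred on the flange width.

The stool is on top of the table. The I-beam is on the floor beside the table on its +x side.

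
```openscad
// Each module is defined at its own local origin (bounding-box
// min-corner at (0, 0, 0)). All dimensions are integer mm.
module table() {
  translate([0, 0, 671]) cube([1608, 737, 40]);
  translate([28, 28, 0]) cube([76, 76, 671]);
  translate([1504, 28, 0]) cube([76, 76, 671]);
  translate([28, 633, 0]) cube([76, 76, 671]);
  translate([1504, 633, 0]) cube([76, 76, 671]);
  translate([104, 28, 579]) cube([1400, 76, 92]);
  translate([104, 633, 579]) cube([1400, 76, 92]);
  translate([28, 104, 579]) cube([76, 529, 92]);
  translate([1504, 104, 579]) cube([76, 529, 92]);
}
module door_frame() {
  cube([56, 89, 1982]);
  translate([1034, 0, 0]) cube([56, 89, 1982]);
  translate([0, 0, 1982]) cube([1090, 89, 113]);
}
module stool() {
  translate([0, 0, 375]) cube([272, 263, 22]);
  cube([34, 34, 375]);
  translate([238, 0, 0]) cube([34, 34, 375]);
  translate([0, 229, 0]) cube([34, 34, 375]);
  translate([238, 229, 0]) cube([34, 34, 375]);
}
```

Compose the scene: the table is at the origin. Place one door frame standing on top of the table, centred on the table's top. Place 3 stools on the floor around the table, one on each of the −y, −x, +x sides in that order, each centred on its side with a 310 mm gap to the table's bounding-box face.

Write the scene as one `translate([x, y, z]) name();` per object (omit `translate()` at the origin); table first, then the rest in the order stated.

table();
translate([259, 324, 711]) door_frame();
translate([668, -573, 0]) stool();
translate([-582, 237, 0]) stool();
translate([1918, 237, 0]) stool();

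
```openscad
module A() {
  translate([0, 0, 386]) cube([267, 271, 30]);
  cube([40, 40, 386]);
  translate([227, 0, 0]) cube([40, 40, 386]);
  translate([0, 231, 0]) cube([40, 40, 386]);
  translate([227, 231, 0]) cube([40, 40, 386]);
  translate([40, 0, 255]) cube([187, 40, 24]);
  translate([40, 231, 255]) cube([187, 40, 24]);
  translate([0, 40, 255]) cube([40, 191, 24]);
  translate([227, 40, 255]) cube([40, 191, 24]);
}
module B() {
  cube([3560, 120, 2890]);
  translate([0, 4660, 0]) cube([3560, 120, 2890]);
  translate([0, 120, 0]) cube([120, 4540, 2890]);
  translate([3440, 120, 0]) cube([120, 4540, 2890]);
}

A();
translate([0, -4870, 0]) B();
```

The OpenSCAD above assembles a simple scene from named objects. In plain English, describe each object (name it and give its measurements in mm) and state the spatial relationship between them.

A is a four-legged stool. The seat is 267×271 mm, 30 mm thick, top at z = 416 mm. It stands on four square legs, each 40×40 mm in cross-section, from z = 0 to the seat underside, each flush with a corner of the seat. Four stretchers, 40 mm wide and 24 mm tall, connect adjacent legs with their undersides at z = 255 mm, each running between the inner faces of the legs it joins and aligned with the legs' outer faces on the other axis.

B is a box-shaped house frame (walls only): outside footprint 3560×4780 mm, wall height 2890 mm, wall thickness 120 mm. The two y-facing walls run the full x-width; the two x-facing walls fit between the inner faces of the y-facing walls.

The house frame is on the floor beside the stool on its −y side.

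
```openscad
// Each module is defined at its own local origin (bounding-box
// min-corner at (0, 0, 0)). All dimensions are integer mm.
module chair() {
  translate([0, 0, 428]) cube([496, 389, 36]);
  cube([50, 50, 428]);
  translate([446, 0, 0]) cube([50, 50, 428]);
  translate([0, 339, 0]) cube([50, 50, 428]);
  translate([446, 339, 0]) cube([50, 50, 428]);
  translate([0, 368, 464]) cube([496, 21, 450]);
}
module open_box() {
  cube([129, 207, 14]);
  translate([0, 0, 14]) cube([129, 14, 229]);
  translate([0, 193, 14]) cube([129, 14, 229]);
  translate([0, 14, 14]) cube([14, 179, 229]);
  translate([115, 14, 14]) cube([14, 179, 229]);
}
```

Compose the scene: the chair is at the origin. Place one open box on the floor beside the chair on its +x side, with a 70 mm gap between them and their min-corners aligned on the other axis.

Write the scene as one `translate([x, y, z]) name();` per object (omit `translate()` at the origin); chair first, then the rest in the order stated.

chair();
translate([566, 0, 0]) open_box();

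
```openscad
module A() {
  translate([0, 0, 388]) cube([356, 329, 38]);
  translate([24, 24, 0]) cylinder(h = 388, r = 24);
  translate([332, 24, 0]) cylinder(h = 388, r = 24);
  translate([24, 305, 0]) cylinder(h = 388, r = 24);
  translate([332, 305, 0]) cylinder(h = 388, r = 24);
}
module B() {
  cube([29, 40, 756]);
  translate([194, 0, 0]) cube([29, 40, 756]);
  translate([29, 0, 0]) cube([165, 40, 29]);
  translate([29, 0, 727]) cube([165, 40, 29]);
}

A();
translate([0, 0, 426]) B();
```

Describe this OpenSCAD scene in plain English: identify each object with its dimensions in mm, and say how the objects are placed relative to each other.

A is a simple wooden stool: a rectangular seat 356 mm (x) by 329 mm (y), 38 mm thick, top face at z = 426 mm, on four round legs, each 48 mm in diameter. The legs rest on z = 0, each leg's axis is inset half a diameter from the nearest pair of seat edges (so the leg's bounding box is flush with the corner).

B is a rectangular picture frame lying in the x–z plane (depth along y). The opening is 165 mm wide (x) by 698 mm tall (z), surrounded by a border 29 mm wide on all four sides. The frame is 40 mm deep and is made of two full-height vertical stiles with two horizontal rails fitted between them.

The picture frame is on top of the stool.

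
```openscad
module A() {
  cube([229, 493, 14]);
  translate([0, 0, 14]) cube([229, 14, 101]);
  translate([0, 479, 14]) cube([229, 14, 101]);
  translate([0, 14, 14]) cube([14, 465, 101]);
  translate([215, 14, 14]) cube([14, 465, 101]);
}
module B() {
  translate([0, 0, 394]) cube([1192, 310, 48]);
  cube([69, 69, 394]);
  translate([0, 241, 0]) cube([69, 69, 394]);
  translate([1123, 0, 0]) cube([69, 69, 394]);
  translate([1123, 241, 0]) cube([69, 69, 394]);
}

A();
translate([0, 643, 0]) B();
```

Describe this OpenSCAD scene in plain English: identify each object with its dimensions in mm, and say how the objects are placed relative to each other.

A is an open storage box with external size 229×493×115 mm and wall thickness 14 mm (the base is also 14 mm thick). The base covers the whole footprint; the four walls stand on the base, with the y-facing walls full-width and the x-facing walls fitting between their inner faces.

B is a long wooden bench with a 1192 mm (x) × 310 mm (y) seat, 48 mm thick, its top surface 442 mm above the floor. Four 69 mm square legs at the seat corners, flush with the edges, run from z = 0 to the seat underside.

The bench is on the floor beside the open box on its +y side.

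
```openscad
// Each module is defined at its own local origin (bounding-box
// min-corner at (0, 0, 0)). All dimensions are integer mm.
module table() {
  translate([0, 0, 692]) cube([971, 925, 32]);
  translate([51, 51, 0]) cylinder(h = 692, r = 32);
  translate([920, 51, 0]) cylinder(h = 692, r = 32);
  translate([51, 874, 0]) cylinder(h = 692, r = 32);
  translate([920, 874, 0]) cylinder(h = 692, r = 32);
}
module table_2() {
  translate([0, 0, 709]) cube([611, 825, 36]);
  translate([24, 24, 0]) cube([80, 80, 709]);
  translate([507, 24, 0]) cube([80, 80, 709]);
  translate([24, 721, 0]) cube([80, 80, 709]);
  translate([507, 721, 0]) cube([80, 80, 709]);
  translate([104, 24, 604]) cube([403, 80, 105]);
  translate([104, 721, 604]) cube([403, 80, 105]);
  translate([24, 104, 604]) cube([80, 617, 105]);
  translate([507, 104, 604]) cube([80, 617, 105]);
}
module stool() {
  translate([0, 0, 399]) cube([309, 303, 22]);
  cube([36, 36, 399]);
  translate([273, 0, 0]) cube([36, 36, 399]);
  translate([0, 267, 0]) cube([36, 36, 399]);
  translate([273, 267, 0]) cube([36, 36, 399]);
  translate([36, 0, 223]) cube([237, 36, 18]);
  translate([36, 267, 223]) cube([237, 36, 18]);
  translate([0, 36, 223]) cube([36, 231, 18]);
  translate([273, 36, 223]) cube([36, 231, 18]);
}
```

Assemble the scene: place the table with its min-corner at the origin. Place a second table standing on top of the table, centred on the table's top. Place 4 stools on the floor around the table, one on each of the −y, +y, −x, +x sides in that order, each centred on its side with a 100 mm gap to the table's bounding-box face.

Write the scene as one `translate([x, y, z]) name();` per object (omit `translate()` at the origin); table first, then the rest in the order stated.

table();
translate([180, 50, 724]) table_2();
translate([331, -403, 0]) stool();
translate([331, 1025, 0]) stool();
translate([-409, 311, 0]) stool();
translate([1071, 311, 0]) stool();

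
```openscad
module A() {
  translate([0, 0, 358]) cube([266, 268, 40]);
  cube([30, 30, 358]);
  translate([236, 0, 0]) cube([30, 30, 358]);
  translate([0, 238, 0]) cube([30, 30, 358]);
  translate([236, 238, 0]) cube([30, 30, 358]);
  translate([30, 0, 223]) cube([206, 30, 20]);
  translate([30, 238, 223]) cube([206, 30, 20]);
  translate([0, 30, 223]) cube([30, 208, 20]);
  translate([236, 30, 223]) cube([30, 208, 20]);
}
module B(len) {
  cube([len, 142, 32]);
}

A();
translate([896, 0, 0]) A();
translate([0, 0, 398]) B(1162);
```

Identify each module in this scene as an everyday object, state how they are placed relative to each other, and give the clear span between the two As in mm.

Second stool starts at x = 896; first ends at x = 266; clear span = 896 − 266 = 630 mm.

A is a stool. B is a beam. A beam spans the tops of two stools. The clear span between the two stools is 630 mm.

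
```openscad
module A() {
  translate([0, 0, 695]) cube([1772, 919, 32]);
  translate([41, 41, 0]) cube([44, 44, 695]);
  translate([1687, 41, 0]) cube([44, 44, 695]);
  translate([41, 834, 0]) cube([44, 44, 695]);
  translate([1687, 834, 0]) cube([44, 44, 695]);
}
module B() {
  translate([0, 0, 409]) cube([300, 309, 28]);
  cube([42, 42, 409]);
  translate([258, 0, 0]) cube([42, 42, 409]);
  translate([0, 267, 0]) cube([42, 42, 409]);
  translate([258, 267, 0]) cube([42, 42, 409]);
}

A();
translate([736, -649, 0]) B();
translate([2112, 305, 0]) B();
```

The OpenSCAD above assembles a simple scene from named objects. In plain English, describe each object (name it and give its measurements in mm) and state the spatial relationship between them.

A is a rectangular dining table. The top is 1772×919×32 mm with its upper surface at z = 727 mm. It stands on four 44×44 mm square legs, each inset 41 mm from the nearest pair of top edges, running from the floor to the underside of the top.

B is a four-legged stool. The seat is a 300×309×28 mm slab whose top surface is at z = 437 mm; four square legs, each 42×42 mm in cross-section, run from the floor (z = 0) to the underside of the seat, each flush with a corner of the seat.

Two stools sit around the table at the −y, +x sides.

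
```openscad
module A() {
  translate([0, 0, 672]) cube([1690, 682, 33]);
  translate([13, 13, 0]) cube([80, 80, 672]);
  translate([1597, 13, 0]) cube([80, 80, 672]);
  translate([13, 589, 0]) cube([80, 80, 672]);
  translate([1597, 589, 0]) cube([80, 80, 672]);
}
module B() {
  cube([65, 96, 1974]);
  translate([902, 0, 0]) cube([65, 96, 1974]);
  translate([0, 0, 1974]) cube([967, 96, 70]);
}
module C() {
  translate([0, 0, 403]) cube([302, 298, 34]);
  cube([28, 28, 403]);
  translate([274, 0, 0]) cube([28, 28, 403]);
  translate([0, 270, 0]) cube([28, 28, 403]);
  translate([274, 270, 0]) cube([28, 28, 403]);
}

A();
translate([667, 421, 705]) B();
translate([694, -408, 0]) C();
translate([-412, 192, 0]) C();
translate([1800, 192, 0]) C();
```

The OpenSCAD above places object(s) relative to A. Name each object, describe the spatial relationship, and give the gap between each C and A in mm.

Each stool's nearest face is 110 mm from the table's bounding box.

A is a table. B is a door frame. C is a stool. The door frame is on top of the table. Three stools sit around the table at the −y, −x, +x sides. The gap between each stool and the table is 110 mm.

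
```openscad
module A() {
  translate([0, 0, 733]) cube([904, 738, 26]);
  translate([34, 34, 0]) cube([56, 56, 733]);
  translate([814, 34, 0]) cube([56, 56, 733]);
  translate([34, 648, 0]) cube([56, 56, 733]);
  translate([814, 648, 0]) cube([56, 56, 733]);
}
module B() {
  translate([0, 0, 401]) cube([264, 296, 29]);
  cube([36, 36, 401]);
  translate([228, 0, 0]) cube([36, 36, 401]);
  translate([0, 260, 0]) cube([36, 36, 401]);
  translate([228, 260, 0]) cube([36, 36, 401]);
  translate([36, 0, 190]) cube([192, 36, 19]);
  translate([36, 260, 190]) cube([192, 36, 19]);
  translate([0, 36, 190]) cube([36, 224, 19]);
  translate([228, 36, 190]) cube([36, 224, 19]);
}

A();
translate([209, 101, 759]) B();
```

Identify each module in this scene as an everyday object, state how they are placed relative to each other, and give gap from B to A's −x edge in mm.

A is a table. B is a stool. The stool is on top of the table. The gap from the stool to the table's −x edge is 209 mm.

The stool's min-x is at 209; the table's min-x is 0; gap = 209 mm.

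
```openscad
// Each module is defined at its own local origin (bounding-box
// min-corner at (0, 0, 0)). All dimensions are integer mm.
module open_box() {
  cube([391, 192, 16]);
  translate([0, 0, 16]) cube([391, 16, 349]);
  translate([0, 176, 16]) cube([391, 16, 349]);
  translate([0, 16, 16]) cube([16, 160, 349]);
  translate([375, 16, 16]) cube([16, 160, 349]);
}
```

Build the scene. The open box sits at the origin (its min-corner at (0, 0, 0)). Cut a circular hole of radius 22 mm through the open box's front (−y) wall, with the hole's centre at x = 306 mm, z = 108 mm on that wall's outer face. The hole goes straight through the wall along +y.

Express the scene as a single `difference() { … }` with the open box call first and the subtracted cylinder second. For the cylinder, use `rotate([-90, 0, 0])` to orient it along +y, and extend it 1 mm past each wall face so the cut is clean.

difference() {
  open_box();
  translate([306, -1, 108]) rotate([-90, 0, 0]) cylinder(h = 18, r = 22);
}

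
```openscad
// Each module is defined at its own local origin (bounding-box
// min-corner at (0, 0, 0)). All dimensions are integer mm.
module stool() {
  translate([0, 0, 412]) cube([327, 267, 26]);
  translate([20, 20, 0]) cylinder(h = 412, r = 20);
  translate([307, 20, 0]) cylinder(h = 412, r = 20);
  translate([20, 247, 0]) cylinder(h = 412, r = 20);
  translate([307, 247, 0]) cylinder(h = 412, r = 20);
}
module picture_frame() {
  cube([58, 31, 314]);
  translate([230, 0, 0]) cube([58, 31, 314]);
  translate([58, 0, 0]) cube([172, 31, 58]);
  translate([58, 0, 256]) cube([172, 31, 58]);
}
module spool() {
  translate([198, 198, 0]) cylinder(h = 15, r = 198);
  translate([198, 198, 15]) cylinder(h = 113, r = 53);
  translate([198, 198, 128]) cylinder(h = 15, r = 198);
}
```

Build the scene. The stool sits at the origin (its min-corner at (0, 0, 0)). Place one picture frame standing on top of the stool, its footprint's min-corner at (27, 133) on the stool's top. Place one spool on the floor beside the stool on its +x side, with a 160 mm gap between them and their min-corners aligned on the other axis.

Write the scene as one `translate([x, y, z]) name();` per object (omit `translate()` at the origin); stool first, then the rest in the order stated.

stool();
translate([27, 133, 438]) picture_frame();
translate([487, 0, 0]) spool();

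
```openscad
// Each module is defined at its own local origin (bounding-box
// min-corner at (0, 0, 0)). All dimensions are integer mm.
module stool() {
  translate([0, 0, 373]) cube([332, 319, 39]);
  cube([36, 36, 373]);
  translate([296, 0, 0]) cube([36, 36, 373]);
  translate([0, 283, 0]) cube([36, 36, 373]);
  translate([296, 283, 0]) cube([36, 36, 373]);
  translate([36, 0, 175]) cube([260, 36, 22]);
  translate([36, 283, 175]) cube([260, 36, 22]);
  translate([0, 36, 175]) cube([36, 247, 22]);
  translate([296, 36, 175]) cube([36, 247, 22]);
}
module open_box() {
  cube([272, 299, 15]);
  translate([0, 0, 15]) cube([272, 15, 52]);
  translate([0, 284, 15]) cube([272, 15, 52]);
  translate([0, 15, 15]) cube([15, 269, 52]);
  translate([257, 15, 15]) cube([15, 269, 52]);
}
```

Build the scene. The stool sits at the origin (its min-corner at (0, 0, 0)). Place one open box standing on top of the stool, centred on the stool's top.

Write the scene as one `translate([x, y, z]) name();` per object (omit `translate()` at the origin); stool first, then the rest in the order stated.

stool();
translate([30, 10, 412]) open_box();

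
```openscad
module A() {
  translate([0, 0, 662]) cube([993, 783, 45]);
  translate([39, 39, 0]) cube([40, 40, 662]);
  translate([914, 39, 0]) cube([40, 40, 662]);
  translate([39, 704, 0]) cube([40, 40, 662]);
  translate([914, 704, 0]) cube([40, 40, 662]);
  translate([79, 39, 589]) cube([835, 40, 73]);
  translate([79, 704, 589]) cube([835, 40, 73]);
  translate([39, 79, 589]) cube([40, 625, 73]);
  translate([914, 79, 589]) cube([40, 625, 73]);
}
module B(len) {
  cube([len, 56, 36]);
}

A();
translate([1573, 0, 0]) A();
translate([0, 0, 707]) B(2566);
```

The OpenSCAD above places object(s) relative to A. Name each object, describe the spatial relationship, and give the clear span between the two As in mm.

Second table starts at x = 1573; first ends at x = 993; clear span = 1573 − 993 = 580 mm.

A is a table. B is a beam. A beam spans the tops of two tables. The clear span between the two tables is 580 mm.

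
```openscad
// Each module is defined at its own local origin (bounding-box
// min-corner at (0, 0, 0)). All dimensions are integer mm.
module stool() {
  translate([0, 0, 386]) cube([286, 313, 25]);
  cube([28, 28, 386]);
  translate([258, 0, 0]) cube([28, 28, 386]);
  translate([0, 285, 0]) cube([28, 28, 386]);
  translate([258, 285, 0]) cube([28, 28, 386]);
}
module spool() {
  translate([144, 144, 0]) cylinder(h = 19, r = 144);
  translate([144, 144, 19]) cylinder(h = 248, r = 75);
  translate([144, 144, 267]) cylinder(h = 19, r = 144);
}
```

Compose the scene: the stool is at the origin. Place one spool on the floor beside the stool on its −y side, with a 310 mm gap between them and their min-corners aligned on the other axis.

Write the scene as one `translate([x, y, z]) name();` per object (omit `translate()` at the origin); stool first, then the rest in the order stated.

stool();
translate([0, -598, 0]) spool();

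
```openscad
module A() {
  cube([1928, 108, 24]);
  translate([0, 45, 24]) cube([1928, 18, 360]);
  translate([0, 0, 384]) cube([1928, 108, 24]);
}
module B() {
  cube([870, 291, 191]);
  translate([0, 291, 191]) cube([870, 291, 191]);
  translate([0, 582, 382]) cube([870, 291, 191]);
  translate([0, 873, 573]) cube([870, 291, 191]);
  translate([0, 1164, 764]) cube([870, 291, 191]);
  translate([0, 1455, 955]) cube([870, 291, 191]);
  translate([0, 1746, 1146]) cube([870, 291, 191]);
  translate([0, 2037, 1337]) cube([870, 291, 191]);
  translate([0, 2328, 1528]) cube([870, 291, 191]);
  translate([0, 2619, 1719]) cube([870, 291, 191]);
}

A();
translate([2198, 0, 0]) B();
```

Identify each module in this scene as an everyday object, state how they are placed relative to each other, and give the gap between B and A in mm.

A is an I-beam. B is a staircase. The staircase is on the floor beside the I-beam on its +x side. The gap between the staircase and the I-beam is 270 mm.

The staircase's nearest face is 270 mm from the I-beam's +x face.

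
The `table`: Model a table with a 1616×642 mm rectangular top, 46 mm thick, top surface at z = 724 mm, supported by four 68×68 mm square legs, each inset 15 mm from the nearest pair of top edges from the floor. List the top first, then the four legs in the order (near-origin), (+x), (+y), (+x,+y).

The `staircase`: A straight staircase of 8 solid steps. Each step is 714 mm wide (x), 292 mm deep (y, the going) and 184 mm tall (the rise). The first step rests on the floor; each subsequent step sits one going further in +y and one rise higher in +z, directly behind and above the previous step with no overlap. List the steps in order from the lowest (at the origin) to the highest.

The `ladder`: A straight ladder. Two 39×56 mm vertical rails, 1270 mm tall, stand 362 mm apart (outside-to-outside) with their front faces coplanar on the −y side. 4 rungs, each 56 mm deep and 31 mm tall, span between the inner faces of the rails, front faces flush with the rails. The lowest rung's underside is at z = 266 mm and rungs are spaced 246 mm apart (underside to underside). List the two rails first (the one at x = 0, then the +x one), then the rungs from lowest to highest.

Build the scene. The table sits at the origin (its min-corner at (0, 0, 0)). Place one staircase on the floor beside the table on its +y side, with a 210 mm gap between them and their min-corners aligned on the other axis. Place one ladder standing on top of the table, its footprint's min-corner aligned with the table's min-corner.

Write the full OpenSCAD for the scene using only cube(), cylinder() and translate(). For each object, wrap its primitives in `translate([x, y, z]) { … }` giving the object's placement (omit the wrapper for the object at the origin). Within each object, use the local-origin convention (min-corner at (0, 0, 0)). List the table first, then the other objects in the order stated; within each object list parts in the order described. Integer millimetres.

translate([0, 0, 678]) cube([1616, 642, 46]);
translate([15, 15, 0]) cube([68, 68, 678]);
translate([1533, 15, 0]) cube([68, 68, 678]);
translate([15, 559, 0]) cube([68, 68, 678]);
translate([1533, 559, 0]) cube([68, 68, 678]);
translate([0, 852, 0]) {
  cube([714, 292, 184]);
  translate([0, 292, 184]) cube([714, 292, 184]);
  translate([0, 584, 368]) cube([714, 292, 184]);
  translate([0, 876, 552]) cube([714, 292, 184]);
  translate([0, 1168, 736]) cube([714, 292, 184]);
  translate([0, 1460, 920]) cube([714, 292, 184]);
  translate([0, 1752, 1104]) cube([714, 292, 184]);
  translate([0, 2044, 1288]) cube([714, 292, 184]);
}
translate([0, 0, 724]) {
  cube([39, 56, 1270]);
  translate([323, 0, 0]) cube([39, 56, 1270]);
  translate([39, 0, 266]) cube([284, 56, 31]);
  translate([39, 0, 512]) cube([284, 56, 31]);
  translate([39, 0, 758]) cube([284, 56, 31]);
  translate([39, 0, 1004]) cube([284, 56, 31]);
}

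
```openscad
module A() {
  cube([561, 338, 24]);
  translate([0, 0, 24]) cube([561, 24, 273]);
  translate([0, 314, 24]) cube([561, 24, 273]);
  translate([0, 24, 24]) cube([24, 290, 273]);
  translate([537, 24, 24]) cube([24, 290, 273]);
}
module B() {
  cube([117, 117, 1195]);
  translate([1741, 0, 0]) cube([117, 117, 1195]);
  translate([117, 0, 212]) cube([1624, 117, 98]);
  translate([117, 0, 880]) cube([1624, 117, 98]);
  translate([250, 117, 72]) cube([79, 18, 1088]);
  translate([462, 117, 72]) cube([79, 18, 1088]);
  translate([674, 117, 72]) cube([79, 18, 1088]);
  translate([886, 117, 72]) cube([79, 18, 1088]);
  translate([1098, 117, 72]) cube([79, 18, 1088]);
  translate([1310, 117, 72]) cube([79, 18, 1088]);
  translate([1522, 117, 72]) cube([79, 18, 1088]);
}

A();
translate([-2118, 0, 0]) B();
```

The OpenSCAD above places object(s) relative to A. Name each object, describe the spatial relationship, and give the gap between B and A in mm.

The fence section's nearest face is 260 mm from the open box's −x face.

A is an open box. B is a fence section. The fence section is on the floor beside the open box on its −x side. The gap between the fence section and the open box is 260 mm.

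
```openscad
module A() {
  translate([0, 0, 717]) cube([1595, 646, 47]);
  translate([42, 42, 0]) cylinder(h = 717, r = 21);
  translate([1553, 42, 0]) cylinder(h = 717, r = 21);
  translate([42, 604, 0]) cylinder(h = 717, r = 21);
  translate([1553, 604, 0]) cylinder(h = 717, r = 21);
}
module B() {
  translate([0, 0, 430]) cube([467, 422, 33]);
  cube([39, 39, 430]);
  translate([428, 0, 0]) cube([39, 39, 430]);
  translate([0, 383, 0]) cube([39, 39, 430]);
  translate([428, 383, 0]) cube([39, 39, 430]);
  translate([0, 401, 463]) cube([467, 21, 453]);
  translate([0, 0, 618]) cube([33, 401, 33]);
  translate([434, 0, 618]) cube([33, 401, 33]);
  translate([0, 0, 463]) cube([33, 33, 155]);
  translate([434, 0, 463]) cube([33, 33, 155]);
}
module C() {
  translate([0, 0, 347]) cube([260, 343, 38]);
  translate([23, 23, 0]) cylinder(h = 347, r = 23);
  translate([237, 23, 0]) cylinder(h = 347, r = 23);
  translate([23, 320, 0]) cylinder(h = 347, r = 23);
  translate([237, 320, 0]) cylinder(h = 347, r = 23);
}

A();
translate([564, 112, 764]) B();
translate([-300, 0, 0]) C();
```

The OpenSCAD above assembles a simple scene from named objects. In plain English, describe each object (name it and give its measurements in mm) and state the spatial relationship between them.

A is a table: top 1595 mm (x) × 646 mm (y), 47 mm thick, upper face at z = 764 mm, on four round legs of 42 mm diameter, each leg's bounding box inset 21 mm from the nearest pair of top edges, running from z = 0 to the bottom of the top.

B is a chair: 467×422 mm seat, 33 mm thick, top at z = 463 mm, on four 39 mm square corner legs flush with the seat edges. A 21 mm thick backrest slab spans the full seat width, extending 453 mm above the seat top, its back face flush with the seat's +y edge. Two armrests of 33×33 mm section run along each side from the seat's front edge to the front of the backrest, top faces 188 mm above the seat top and outer faces flush with the seat's x-edges; a 33×33 mm post under the front of each armrest stands on the seat at the front corner.

C is a simple wooden stool: a rectangular seat 260 mm (x) by 343 mm (y), 38 mm thick, top face at z = 385 mm, on four round legs, each 46 mm in diameter. The legs rest on z = 0, each leg's axis is inset half a diameter from the nearest pair of seat edges (so the leg's bounding box is flush with the corner).

The chair is on top of the table, centred. The stool is on the floor beside the table on its −x side.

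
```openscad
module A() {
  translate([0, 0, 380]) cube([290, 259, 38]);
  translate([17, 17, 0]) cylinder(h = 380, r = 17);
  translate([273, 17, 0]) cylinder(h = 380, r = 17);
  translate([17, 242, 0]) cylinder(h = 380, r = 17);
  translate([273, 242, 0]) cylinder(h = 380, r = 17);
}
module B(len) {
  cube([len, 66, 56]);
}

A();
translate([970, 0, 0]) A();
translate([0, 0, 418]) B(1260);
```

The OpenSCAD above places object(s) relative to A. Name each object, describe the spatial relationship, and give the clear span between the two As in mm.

A is a stool. B is a beam. A beam spans the tops of two stools. The clear span between the two stools is 680 mm.

Second stool starts at x = 970; first ends at x = 290; clear span = 970 − 290 = 680 mm.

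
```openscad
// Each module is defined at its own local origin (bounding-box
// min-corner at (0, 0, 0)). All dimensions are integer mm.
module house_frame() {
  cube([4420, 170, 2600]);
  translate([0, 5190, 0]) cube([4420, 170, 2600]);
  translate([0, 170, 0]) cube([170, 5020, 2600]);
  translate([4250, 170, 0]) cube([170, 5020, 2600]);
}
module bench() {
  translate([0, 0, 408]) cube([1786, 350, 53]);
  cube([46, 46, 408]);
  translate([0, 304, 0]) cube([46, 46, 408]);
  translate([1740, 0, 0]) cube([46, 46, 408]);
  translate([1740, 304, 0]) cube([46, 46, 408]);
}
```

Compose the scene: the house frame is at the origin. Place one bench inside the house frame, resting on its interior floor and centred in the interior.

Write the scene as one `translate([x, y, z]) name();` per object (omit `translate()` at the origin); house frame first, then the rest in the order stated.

house_frame();
translate([1317, 2505, 0]) bench();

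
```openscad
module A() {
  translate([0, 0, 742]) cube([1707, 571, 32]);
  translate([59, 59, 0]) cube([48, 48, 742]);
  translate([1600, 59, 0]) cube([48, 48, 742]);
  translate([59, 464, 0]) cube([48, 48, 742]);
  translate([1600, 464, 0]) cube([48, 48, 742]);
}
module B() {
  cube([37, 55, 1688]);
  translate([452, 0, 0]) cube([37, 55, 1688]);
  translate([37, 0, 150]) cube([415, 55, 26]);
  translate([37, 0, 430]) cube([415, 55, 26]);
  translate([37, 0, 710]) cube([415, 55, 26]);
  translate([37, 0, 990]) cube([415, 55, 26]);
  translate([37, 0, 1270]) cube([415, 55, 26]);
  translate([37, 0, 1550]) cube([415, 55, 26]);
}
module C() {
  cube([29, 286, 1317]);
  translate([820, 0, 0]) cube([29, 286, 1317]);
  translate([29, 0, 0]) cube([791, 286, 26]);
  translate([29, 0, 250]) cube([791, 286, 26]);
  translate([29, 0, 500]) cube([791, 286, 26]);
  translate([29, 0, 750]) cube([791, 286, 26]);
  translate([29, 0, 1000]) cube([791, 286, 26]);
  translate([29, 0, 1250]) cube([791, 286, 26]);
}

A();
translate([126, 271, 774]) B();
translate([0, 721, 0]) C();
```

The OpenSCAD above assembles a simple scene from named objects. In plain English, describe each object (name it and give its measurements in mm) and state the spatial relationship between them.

A is a table with a 1707×571 mm rectangular top, 32 mm thick, top surface at z = 774 mm, supported by four 48×48 mm square legs, each inset 59 mm from the nearest pair of top edges, running from the floor.

B is a straight ladder. Two 37×55 mm vertical rails, 1688 mm tall, stand 489 mm apart (outside-to-outside) with their front faces coplanar on the −y side. 6 rungs, each 55 mm deep and 26 mm tall, span between the inner faces of the rails, front faces flush with the rails. The lowest rung's underside is at z = 150 mm and rungs are spaced 280 mm apart (underside to underside).

C is a bookshelf 849 mm wide overall, 286 mm deep and 1317 mm tall. The two sides are 29 mm thick vertical panels. 6 horizontal shelves of 26 mm thickness span between the inner faces of the sides; the lowest shelf sits on the floor and shelves are stacked with a clear vertical gap of 224 mm between each pair.

The ladder is on top of the table. The bookshelf is on the floor beside the table on its +y side.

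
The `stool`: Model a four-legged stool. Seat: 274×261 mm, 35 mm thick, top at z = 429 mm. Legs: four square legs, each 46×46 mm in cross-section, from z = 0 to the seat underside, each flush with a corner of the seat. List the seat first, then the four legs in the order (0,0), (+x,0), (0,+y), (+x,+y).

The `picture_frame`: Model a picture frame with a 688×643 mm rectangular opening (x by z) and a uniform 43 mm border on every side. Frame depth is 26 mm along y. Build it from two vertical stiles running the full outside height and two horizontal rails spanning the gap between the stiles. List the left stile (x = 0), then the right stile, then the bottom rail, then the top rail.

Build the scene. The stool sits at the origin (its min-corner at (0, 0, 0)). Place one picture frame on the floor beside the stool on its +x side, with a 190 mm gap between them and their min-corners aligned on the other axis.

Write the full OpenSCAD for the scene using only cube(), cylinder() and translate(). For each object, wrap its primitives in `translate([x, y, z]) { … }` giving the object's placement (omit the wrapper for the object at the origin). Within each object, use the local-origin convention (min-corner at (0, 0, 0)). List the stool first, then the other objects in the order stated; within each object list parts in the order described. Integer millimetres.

translate([0, 0, 394]) cube([274, 261, 35]);
cube([46, 46, 394]);
translate([228, 0, 0]) cube([46, 46, 394]);
translate([0, 215, 0]) cube([46, 46, 394]);
translate([228, 215, 0]) cube([46, 46, 394]);
translate([464, 0, 0]) {
  cube([43, 26, 729]);
  translate([731, 0, 0]) cube([43, 26, 729]);
  translate([43, 0, 0]) cube([688, 26, 43]);
  translate([43, 0, 686]) cube([688, 26, 43]);
}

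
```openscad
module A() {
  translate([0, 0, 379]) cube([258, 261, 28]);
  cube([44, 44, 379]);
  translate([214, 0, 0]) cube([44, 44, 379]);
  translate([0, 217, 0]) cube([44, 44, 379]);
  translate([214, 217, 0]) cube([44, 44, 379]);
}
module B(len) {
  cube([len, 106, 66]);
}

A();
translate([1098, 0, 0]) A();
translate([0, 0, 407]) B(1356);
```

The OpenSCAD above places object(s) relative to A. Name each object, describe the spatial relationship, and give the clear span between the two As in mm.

Second stool starts at x = 1098; first ends at x = 258; clear span = 1098 − 258 = 840 mm.

A is a stool. B is a beam. A beam spans the tops of two stools. The clear span between the two stools is 840 mm.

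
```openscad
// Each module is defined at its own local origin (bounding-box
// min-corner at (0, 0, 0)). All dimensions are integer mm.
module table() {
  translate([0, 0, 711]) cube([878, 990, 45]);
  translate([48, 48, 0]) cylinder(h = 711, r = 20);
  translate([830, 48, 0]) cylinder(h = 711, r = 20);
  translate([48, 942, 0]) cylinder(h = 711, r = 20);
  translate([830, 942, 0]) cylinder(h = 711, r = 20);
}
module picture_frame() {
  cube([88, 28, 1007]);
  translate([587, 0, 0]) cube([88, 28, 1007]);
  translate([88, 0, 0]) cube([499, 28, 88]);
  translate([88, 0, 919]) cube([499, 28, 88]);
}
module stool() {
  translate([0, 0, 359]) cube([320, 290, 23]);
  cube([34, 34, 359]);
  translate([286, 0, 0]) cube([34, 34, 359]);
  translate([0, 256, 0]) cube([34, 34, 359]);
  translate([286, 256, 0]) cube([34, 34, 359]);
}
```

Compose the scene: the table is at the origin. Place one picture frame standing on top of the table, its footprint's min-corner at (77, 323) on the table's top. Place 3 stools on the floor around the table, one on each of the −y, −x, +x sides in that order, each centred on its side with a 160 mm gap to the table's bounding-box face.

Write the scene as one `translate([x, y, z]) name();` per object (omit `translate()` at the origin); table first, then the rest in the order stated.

table();
translate([77, 323, 756]) picture_frame();
translate([279, -450, 0]) stool();
translate([-480, 350, 0]) stool();
translate([1038, 350, 0]) stool();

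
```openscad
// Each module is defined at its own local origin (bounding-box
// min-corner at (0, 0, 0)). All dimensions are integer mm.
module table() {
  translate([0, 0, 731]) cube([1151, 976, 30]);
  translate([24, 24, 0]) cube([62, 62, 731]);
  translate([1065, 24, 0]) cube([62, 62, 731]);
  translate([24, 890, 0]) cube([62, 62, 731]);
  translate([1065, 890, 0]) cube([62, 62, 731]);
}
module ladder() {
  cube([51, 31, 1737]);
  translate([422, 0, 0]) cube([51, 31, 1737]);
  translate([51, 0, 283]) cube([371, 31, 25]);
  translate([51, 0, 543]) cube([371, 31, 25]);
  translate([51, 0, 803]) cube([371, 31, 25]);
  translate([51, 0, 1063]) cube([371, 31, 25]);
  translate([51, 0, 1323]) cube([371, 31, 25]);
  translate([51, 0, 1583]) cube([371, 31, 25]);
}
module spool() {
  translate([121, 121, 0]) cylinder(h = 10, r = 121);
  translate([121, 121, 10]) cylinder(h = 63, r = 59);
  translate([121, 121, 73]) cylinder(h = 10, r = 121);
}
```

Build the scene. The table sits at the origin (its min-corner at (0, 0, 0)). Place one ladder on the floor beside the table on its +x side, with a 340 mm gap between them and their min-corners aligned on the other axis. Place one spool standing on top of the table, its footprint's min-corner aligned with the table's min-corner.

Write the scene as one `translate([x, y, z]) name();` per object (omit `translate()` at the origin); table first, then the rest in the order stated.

table();
translate([1491, 0, 0]) ladder();
translate([0, 0, 761]) spool();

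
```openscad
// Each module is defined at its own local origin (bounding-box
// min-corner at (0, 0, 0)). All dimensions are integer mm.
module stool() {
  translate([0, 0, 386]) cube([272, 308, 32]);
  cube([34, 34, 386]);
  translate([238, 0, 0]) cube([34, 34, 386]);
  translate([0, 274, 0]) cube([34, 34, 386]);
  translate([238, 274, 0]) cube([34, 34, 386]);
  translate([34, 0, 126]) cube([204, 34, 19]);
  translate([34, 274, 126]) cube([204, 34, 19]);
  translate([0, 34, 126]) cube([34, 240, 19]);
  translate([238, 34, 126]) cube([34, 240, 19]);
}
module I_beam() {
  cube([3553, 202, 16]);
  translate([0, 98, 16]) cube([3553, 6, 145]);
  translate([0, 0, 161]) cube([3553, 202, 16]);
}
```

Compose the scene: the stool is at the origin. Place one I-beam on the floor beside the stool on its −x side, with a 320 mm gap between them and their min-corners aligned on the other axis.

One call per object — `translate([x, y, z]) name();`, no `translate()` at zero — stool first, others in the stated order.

stool();
translate([-3873, 0, 0]) I_beam();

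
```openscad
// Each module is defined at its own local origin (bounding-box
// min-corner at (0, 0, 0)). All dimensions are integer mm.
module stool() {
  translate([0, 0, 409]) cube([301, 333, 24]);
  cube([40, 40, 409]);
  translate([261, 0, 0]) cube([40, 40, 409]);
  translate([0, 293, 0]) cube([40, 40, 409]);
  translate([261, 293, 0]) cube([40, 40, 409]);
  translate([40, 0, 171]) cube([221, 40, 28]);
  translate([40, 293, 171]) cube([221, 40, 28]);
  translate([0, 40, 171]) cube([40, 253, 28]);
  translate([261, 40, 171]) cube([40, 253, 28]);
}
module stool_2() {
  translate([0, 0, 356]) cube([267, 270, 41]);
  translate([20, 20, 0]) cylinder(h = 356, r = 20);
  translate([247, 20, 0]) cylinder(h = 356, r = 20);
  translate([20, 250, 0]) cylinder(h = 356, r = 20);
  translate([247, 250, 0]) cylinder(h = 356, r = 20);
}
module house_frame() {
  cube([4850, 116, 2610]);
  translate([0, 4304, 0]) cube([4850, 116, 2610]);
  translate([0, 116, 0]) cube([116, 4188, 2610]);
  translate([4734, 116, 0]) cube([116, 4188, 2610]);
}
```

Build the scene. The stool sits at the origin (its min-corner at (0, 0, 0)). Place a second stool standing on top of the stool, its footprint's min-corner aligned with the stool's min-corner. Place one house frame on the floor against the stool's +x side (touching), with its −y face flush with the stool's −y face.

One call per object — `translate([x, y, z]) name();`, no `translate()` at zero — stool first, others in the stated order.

stool();
translate([0, 0, 433]) stool_2();
translate([301, 0, 0]) house_frame();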